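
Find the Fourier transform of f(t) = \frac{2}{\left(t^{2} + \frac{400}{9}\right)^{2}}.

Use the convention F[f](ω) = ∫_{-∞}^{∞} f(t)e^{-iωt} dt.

F(ω) = \frac{9 \pi \left(20 \left|{\omega}\right| + 3\right) e^{- \frac{20 \left|{\omega}\right|}{3}}}{8000}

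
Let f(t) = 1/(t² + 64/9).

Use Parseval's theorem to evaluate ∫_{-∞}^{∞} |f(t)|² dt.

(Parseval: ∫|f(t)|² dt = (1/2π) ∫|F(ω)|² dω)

∫|f(t)|² dt = \frac{27 \pi}{1024}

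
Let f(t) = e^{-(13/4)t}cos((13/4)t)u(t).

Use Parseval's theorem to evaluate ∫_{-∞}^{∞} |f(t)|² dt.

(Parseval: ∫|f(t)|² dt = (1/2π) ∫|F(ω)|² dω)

∫|f(t)|² dt = \frac{3}{26}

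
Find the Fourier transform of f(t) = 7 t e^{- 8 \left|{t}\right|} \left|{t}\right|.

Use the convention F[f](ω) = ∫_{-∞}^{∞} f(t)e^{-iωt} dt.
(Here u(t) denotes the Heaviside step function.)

F(ω) = \frac{28 i \omega \left(\omega^{2} - 192\right)}{\left(\omega^{2} + 64\right)^{3}}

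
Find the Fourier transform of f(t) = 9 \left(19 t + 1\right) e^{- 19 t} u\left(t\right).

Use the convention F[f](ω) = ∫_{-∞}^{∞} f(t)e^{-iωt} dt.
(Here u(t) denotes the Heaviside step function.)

F(ω) = \frac{9 \left(- i \omega - 38\right)}{\omega^{2} - 38 i \omega - 361}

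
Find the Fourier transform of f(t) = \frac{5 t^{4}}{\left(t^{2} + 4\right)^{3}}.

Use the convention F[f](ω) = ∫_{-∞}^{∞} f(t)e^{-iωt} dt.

F(ω) = \frac{5 \pi \left(4 \omega^{2} - 10 \left|{\omega}\right| + 3\right) e^{- 2 \left|{\omega}\right|}}{16}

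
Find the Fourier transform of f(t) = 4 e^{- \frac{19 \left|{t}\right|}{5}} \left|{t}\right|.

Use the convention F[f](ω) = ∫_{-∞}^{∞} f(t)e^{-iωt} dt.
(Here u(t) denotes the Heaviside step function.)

F(ω) = \frac{200 \left(361 - 25 \omega^{2}\right)}{\left(25 \omega^{2} + 361\right)^{2}}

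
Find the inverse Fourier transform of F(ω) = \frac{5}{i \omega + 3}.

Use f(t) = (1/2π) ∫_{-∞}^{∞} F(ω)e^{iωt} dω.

f(t) = 5 e^{- 3 t} u\left(t\right)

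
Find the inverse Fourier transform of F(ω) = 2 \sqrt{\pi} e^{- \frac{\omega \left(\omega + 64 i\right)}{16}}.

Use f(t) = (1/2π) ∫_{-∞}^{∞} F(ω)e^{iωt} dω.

f(t) = 4 e^{- 4 \left(t - 4\right)^{2}}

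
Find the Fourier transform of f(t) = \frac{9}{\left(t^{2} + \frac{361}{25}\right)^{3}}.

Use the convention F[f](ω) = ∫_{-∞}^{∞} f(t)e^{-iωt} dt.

F(ω) = \frac{1125 \pi \left(361 \omega^{2} + 285 \left|{\omega}\right| + 75\right) e^{- \frac{19 \left|{\omega}\right|}{5}}}{19808792}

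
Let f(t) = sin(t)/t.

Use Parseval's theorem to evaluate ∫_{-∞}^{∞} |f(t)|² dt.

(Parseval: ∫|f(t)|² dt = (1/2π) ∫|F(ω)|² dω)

∫|f(t)|² dt = \pi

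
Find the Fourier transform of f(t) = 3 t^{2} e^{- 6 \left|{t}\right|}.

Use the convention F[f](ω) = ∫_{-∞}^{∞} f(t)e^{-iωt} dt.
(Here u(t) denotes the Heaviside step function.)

F(ω) = \frac{216 \left(12 - \omega^{2}\right)}{\left(\omega^{2} + 36\right)^{3}}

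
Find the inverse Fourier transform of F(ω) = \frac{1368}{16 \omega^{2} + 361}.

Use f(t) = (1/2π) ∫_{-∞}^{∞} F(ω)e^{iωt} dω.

f(t) = 9 e^{- \frac{19 \left|{t}\right|}{4}}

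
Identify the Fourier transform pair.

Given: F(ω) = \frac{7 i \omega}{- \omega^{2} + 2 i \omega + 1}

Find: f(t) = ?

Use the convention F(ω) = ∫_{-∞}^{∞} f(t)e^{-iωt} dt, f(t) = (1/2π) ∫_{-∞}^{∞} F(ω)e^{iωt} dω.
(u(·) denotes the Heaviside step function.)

f(t) = 7 \left(1 - t\right) e^{- t} u\left(t\right)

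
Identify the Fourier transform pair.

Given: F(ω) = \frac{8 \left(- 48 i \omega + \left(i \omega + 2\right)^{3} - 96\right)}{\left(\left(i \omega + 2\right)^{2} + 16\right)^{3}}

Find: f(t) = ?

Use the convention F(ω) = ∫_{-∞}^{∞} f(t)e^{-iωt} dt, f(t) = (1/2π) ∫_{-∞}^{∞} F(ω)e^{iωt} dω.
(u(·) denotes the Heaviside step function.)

f(t) = 4 t^{2} e^{- 2 t} \cos{\left(4 t \right)} u\left(t\right)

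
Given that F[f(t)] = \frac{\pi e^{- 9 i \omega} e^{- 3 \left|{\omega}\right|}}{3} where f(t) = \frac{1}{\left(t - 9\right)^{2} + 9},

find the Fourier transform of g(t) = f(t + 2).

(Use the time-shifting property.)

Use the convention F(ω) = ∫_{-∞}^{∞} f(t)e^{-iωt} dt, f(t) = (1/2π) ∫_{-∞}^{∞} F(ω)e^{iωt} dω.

F[g](ω) = \frac{\pi e^{- 7 i \omega - 3 \left|{\omega}\right|}}{3}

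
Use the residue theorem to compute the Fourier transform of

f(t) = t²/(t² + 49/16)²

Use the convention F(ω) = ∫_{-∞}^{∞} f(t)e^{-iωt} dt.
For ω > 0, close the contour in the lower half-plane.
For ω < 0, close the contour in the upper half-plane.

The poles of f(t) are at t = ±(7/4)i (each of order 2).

Let g(z) = f(z)e^{-iωz}; for large |z| the factor e^{-iωz} decays in the lower half-plane when ω > 0 and in the upper half-plane when ω < 0.

Case ω > 0 (lower half-plane, clockwise contour ⇒ F(ω) = -2πi·ΣRes):
  Res_{z = - \frac{7 i}{4}} g(z) = \frac{i \left(4 - 7 \omega\right) e^{- \frac{7 \omega}{4}}}{28} (pole of order 2)
  F(ω) = -2πi·ΣRes = \frac{\pi \left(4 - 7 \omega\right) e^{- \frac{7 \omega}{4}}}{14}

Case ω < 0 (upper half-plane, counterclockwise contour ⇒ F(ω) = +2πi·ΣRes):
  Res_{z = \frac{7 i}{4}} g(z) = \frac{i \left(- 7 \omega - 4\right) e^{\frac{7 \omega}{4}}}{28} (pole of order 2)
  F(ω) = 2πi·ΣRes = \frac{\pi \left(7 \omega + 4\right) e^{\frac{7 \omega}{4}}}{14}

Both cases combine into a single formula in |ω|:

F(ω) = \frac{\pi \left(4 - 7 \left|{\omega}\right|\right) e^{- \frac{7 \left|{\omega}\right|}{4}}}{14}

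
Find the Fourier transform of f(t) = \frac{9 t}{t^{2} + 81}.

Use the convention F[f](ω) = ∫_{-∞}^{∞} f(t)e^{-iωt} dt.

F(ω) = - 9 i \pi e^{- 9 \left|{\omega}\right|} \operatorname{sign}{\left(\omega \right)}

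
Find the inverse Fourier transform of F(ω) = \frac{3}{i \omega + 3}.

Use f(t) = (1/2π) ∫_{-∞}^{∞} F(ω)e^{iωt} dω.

f(t) = 3 e^{- 3 t} u\left(t\right)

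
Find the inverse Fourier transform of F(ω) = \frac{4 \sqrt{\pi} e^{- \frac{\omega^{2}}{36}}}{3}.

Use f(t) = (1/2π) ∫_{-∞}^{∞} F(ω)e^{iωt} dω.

f(t) = 4 e^{- 9 t^{2}}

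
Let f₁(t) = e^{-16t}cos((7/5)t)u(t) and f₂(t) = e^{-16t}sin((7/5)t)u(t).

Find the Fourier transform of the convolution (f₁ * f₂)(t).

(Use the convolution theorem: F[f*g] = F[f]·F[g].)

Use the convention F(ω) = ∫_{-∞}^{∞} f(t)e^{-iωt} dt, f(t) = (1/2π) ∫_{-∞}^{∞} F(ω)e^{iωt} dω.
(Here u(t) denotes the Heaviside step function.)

F[f₁*f₂](ω) = \frac{875 \left(i \omega + 16\right)}{\left(25 \left(i \omega + 16\right)^{2} + 49\right)^{2}}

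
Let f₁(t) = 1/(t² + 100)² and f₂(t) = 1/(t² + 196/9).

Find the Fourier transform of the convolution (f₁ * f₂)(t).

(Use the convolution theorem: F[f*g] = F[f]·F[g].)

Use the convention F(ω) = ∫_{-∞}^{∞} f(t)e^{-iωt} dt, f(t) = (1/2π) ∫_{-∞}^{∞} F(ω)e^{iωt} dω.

F[f₁*f₂](ω) = \frac{3 \pi^{2} \left(10 \left|{\omega}\right| + 1\right) e^{- \frac{44 \left|{\omega}\right|}{3}}}{28000}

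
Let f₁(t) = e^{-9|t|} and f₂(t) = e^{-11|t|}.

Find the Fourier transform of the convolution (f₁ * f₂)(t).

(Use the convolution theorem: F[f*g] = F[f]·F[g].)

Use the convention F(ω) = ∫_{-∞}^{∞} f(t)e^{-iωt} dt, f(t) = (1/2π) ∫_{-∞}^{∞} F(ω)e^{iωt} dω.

F[f₁*f₂](ω) = \frac{396}{\left(\omega^{2} + 81\right) \left(\omega^{2} + 121\right)}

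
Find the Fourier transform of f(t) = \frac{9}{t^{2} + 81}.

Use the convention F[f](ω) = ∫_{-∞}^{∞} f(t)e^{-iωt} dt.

F(ω) = \pi e^{- 9 \left|{\omega}\right|}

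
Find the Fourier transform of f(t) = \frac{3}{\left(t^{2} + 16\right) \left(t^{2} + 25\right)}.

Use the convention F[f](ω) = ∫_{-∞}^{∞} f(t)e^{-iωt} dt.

F(ω) = \frac{\pi \left(5 e^{\left|{\omega}\right|} - 4\right) e^{- 5 \left|{\omega}\right|}}{60}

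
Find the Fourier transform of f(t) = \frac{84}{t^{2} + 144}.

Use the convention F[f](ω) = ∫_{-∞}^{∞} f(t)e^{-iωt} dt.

F(ω) = 7 \pi e^{- 12 \left|{\omega}\right|}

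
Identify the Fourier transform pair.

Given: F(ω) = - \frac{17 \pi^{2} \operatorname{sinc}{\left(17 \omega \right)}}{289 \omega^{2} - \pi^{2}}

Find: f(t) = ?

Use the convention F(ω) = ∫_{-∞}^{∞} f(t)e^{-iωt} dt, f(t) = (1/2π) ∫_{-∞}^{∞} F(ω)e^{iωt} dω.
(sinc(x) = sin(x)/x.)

f(t) = \begin{cases} \frac{\cos{\left(\frac{\pi t}{17} \right)}}{2} + \frac{1}{2} & \text{for}\: \left|{t}\right| < 17 \\0 & \text{otherwise} \end{cases}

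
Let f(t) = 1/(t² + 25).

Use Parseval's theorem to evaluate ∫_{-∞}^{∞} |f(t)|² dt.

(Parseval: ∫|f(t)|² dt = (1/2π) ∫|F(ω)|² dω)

∫|f(t)|² dt = \frac{\pi}{250}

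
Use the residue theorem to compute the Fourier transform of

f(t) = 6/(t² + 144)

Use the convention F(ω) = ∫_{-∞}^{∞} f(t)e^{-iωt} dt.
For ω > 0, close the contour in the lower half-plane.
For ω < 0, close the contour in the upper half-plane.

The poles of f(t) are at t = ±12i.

Let g(z) = f(z)e^{-iωz}; for large |z| the factor e^{-iωz} decays in the lower half-plane when ω > 0 and in the upper half-plane when ω < 0.

Case ω > 0 (lower half-plane, clockwise contour ⇒ F(ω) = -2πi·ΣRes):
  Res_{z = - 12 i} g(z) = \frac{i e^{- 12 \omega}}{4}
  F(ω) = -2πi·ΣRes = \frac{\pi e^{- 12 \omega}}{2}

Case ω < 0 (upper half-plane, counterclockwise contour ⇒ F(ω) = +2πi·ΣRes):
  Res_{z = 12 i} g(z) = - \frac{i e^{12 \omega}}{4}
  F(ω) = 2πi·ΣRes = \frac{\pi e^{12 \omega}}{2}

Both cases combine into a single formula in |ω|:

F(ω) = \frac{\pi e^{- 12 \left|{\omega}\right|}}{2}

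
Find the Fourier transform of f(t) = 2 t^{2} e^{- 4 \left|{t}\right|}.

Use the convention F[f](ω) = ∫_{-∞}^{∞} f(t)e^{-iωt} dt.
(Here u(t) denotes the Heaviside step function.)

F(ω) = \frac{32 \left(16 - 3 \omega^{2}\right)}{\left(\omega^{2} + 16\right)^{3}}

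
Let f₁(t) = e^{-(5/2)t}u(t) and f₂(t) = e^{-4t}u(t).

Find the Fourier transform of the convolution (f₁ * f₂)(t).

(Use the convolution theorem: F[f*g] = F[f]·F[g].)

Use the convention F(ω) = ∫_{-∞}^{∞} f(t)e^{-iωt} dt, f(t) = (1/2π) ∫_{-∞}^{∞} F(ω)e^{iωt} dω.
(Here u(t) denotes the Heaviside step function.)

F[f₁*f₂](ω) = \frac{2}{\left(i \omega + 4\right) \left(2 i \omega + 5\right)}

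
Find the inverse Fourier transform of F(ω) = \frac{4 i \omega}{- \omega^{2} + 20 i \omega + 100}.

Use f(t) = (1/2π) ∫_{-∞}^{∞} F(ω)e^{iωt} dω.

f(t) = 4 \left(1 - 10 t\right) e^{- 10 t} u\left(t\right)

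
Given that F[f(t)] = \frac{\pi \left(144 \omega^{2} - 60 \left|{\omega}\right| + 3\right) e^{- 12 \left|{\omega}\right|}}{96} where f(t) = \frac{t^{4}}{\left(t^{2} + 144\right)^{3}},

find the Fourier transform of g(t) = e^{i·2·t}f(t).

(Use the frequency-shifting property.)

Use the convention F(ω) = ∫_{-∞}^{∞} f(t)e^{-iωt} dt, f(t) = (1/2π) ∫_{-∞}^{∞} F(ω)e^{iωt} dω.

F[g](ω) = \frac{\pi \left(48 \left(\omega - 2\right)^{2} - 20 \left|{\omega - 2}\right| + 1\right) e^{- 12 \left|{\omega - 2}\right|}}{32}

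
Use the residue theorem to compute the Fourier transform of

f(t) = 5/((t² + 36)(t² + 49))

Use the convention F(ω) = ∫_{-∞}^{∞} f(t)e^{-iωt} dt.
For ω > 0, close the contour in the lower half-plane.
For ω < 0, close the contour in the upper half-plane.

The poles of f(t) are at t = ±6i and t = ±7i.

Let g(z) = f(z)e^{-iωz}; for large |z| the factor e^{-iωz} decays in the lower half-plane when ω > 0 and in the upper half-plane when ω < 0.

Case ω > 0 (lower half-plane, clockwise contour ⇒ F(ω) = -2πi·ΣRes):
  Res_{z = - 6 i} g(z) = \frac{5 i e^{- 6 \omega}}{156}
  Res_{z = - 7 i} g(z) = - \frac{5 i e^{- 7 \omega}}{182}
  F(ω) = -2πi·ΣRes = \frac{5 \pi \left(7 e^{\omega} - 6\right) e^{- 7 \omega}}{546}

Case ω < 0 (upper half-plane, counterclockwise contour ⇒ F(ω) = +2πi·ΣRes):
  Res_{z = 6 i} g(z) = - \frac{5 i e^{6 \omega}}{156}
  Res_{z = 7 i} g(z) = \frac{5 i e^{7 \omega}}{182}
  F(ω) = 2πi·ΣRes = \frac{5 \pi \left(7 - 6 e^{\omega}\right) e^{6 \omega}}{546}

Both cases combine into a single formula in |ω|:

F(ω) = \frac{5 \pi \left(7 e^{\left|{\omega}\right|} - 6\right) e^{- 7 \left|{\omega}\right|}}{546}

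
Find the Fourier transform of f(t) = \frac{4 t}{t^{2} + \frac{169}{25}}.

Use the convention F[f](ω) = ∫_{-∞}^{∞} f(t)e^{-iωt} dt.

F(ω) = - 4 i \pi e^{- \frac{13 \left|{\omega}\right|}{5}} \operatorname{sign}{\left(\omega \right)}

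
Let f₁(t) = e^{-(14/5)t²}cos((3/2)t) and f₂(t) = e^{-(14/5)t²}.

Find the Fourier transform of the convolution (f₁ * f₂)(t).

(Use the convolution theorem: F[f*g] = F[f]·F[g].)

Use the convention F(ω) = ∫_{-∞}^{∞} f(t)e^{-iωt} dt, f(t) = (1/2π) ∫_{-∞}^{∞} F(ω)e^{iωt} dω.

F[f₁*f₂](ω) = \frac{5 \pi \left(e^{\frac{15 \omega}{28}} + 1\right) e^{- \frac{5 \omega^{2}}{28} - \frac{15 \omega}{56} - \frac{45}{224}}}{28}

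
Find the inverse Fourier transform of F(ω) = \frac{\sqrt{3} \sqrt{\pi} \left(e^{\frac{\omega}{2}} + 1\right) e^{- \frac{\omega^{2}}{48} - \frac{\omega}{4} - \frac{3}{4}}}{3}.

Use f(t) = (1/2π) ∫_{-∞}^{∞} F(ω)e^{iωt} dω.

f(t) = 4 e^{- 12 t^{2}} \cos{\left(6 t \right)}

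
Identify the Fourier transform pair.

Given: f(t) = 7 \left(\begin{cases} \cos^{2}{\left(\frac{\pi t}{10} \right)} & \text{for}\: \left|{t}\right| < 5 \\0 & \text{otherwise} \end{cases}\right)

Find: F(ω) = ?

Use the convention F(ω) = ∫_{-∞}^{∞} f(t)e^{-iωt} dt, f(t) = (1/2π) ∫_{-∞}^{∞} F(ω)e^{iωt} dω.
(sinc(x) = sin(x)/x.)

F(ω) = - \frac{35 \pi^{2} \operatorname{sinc}{\left(5 \omega \right)}}{25 \omega^{2} - \pi^{2}}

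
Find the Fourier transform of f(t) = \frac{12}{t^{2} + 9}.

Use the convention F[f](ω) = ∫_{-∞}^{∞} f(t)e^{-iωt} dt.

F(ω) = 4 \pi e^{- 3 \left|{\omega}\right|}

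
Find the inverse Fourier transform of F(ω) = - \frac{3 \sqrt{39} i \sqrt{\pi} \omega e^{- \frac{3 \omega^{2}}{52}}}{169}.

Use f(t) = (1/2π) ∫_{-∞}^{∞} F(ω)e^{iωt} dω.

f(t) = 2 t e^{- \frac{13 t^{2}}{3}}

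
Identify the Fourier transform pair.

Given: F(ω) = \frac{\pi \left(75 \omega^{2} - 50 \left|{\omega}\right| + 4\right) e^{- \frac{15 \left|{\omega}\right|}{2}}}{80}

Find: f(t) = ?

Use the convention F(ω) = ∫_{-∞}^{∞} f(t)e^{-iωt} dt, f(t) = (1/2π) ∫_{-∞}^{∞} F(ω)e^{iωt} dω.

f(t) = \frac{t^{4}}{\left(t^{2} + \frac{225}{4}\right)^{3}}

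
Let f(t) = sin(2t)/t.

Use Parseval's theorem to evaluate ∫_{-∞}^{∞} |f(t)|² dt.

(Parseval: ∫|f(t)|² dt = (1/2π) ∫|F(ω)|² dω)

∫|f(t)|² dt = 2 \pi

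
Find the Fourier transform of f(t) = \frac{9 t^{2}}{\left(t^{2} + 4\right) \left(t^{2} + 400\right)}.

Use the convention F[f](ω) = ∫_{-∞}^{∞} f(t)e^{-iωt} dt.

F(ω) = \frac{\pi \left(10 - e^{18 \left|{\omega}\right|}\right) e^{- 20 \left|{\omega}\right|}}{22}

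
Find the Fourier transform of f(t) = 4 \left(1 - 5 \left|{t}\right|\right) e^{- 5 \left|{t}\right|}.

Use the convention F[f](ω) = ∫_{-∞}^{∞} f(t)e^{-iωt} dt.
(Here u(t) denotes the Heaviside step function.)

F(ω) = \frac{80 \omega^{2}}{\left(\omega^{2} + 25\right)^{2}}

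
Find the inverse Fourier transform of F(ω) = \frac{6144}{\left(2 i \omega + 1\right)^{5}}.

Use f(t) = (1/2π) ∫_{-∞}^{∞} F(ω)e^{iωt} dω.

f(t) = 8 t^{4} e^{- \frac{t}{2}} u\left(t\right)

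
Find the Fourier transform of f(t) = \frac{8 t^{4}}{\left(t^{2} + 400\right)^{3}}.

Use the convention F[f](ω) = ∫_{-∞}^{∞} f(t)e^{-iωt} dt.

F(ω) = \frac{\pi \left(400 \omega^{2} - 100 \left|{\omega}\right| + 3\right) e^{- 20 \left|{\omega}\right|}}{20}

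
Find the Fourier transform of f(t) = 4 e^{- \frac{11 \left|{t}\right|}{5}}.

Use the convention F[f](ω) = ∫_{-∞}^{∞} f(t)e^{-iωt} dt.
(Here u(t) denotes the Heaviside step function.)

F(ω) = \frac{440}{25 \omega^{2} + 121}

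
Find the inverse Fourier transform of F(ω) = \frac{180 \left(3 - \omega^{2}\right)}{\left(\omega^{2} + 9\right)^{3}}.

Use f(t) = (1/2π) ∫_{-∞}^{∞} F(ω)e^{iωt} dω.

f(t) = 5 t^{2} e^{- 3 \left|{t}\right|}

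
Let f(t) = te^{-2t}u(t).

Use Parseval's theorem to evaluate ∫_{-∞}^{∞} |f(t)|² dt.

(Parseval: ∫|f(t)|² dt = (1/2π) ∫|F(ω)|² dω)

∫|f(t)|² dt = \frac{1}{32}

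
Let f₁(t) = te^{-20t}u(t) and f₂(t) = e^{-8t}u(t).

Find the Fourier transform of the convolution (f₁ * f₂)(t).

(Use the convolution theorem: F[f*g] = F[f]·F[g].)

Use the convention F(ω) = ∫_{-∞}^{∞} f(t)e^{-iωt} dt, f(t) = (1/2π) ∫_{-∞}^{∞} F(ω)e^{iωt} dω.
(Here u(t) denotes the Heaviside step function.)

F[f₁*f₂](ω) = \frac{1}{\left(i \omega + 8\right) \left(i \omega + 20\right)^{2}}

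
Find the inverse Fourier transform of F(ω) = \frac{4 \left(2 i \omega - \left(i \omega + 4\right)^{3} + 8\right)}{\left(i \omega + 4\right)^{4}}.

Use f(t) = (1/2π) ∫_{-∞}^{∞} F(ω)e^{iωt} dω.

f(t) = 4 \left(t^{2} - 1\right) e^{- 4 t} u\left(t\right)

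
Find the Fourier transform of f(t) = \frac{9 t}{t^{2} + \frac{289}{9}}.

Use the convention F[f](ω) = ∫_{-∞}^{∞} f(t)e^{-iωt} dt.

F(ω) = - 9 i \pi e^{- \frac{17 \left|{\omega}\right|}{3}} \operatorname{sign}{\left(\omega \right)}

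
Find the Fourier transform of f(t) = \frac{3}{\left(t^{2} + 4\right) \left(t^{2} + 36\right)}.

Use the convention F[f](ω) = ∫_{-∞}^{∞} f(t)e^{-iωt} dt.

F(ω) = \frac{\pi \left(3 e^{4 \left|{\omega}\right|} - 1\right) e^{- 6 \left|{\omega}\right|}}{64}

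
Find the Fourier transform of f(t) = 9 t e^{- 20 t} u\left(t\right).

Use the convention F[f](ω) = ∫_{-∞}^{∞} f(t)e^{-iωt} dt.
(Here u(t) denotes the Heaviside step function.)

F(ω) = \frac{9}{\left(i \omega + 20\right)^{2}}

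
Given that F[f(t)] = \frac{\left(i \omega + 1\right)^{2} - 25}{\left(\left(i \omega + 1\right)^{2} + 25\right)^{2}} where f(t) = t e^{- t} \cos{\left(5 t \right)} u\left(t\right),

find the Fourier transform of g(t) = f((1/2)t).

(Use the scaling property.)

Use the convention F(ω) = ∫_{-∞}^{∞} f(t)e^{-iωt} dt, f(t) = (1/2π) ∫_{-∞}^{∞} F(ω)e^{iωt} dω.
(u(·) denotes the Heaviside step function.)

F[g](ω) = \frac{2 \left(\left(2 i \omega + 1\right)^{2} - 25\right)}{\left(\left(2 i \omega + 1\right)^{2} + 25\right)^{2}}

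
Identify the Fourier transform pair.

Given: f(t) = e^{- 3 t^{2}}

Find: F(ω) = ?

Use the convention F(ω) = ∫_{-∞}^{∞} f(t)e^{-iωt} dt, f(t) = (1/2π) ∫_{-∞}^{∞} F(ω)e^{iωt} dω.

F(ω) = \frac{\sqrt{3} \sqrt{\pi} e^{- \frac{\omega^{2}}{12}}}{3}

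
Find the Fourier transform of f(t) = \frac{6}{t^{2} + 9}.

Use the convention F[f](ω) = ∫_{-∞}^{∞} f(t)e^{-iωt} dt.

F(ω) = 2 \pi e^{- 3 \left|{\omega}\right|}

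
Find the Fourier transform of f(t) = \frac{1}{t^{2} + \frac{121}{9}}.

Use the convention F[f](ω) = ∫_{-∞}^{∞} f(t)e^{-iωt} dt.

F(ω) = \frac{3 \pi e^{- \frac{11 \left|{\omega}\right|}{3}}}{11}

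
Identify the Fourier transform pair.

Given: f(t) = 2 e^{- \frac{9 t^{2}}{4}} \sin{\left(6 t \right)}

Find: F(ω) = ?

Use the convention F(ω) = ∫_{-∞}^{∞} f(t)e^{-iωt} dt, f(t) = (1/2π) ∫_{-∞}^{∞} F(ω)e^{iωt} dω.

F(ω) = \frac{2 i \sqrt{\pi} \left(1 - e^{\frac{8 \omega}{3}}\right) e^{- \frac{\omega^{2}}{9} - \frac{4 \omega}{3} - 4}}{3}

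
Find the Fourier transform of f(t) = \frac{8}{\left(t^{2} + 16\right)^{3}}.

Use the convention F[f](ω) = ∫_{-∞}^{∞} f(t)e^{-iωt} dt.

F(ω) = \frac{\pi \left(16 \omega^{2} + 12 \left|{\omega}\right| + 3\right) e^{- 4 \left|{\omega}\right|}}{1024}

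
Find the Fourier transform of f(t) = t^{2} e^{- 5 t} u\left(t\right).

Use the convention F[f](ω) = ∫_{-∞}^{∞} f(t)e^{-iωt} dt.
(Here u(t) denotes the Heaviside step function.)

F(ω) = \frac{2}{\left(i \omega + 5\right)^{3}}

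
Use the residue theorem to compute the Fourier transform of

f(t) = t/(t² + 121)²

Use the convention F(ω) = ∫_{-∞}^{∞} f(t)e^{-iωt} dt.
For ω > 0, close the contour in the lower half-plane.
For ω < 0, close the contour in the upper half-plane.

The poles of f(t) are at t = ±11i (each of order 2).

Let g(z) = f(z)e^{-iωz}; for large |z| the factor e^{-iωz} decays in the lower half-plane when ω > 0 and in the upper half-plane when ω < 0.

Case ω > 0 (lower half-plane, clockwise contour ⇒ F(ω) = -2πi·ΣRes):
  Res_{z = - 11 i} g(z) = \frac{\omega e^{- 11 \omega}}{44} (pole of order 2)
  F(ω) = -2πi·ΣRes = - \frac{i \pi \omega e^{- 11 \omega}}{22}

Case ω < 0 (upper half-plane, counterclockwise contour ⇒ F(ω) = +2πi·ΣRes):
  Res_{z = 11 i} g(z) = - \frac{\omega e^{11 \omega}}{44} (pole of order 2)
  F(ω) = 2πi·ΣRes = - \frac{i \pi \omega e^{11 \omega}}{22}

Both cases combine into a single formula in |ω|:

F(ω) = - \frac{i \pi \omega e^{- 11 \left|{\omega}\right|}}{22}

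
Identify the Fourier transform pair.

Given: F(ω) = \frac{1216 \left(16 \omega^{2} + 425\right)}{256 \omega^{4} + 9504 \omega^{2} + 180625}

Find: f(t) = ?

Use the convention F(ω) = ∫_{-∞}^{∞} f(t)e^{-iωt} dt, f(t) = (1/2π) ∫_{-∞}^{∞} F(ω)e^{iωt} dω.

f(t) = 8 e^{- \frac{19 \left|{t}\right|}{4}} \cos{\left(2 \left|{t}\right| \right)}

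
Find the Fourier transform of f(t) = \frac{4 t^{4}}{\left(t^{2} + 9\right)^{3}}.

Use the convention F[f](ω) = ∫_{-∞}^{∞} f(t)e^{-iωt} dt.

F(ω) = \frac{\pi \left(3 \omega^{2} - 5 \left|{\omega}\right| + 1\right) e^{- 3 \left|{\omega}\right|}}{2}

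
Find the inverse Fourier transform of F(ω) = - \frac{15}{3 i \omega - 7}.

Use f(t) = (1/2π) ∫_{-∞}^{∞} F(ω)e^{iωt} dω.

f(t) = 5 e^{\frac{7 t}{3}} u\left(- t\right)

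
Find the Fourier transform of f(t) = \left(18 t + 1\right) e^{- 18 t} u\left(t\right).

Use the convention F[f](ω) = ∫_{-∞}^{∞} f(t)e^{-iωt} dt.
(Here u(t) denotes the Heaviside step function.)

F(ω) = \frac{- i \omega - 36}{\omega^{2} - 36 i \omega - 324}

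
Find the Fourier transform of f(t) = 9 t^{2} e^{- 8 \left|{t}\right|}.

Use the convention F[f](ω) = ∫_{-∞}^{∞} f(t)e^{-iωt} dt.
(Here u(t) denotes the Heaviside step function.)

F(ω) = \frac{288 \left(64 - 3 \omega^{2}\right)}{\left(\omega^{2} + 64\right)^{3}}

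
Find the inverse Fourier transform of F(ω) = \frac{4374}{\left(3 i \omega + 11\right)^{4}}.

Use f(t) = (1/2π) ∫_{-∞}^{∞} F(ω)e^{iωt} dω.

f(t) = 9 t^{3} e^{- \frac{11 t}{3}} u\left(t\right)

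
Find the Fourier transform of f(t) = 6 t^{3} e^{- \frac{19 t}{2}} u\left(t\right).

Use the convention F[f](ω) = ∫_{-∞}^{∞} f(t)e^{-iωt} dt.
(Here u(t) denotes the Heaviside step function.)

F(ω) = \frac{576}{\left(2 i \omega + 19\right)^{4}}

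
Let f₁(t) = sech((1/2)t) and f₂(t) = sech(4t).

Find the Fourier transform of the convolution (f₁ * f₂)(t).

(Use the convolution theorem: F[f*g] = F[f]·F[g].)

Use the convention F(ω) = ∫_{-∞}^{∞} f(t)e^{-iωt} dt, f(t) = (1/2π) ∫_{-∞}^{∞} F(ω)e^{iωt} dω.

F[f₁*f₂](ω) = \frac{\pi^{2}}{2 \cosh{\left(\frac{\pi \omega}{8} \right)} \cosh{\left(\pi \omega \right)}}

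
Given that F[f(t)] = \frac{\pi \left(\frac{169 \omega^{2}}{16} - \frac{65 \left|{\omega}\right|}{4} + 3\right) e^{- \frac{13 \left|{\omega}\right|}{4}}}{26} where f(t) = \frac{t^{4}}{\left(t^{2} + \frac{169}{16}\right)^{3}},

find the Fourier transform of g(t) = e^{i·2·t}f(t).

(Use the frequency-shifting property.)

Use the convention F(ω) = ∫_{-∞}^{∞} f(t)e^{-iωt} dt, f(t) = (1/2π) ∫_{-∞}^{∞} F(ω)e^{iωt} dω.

F[g](ω) = \frac{\pi \left(169 \left(\omega - 2\right)^{2} - 260 \left|{\omega - 2}\right| + 48\right) e^{- \frac{13 \left|{\omega - 2}\right|}{4}}}{416}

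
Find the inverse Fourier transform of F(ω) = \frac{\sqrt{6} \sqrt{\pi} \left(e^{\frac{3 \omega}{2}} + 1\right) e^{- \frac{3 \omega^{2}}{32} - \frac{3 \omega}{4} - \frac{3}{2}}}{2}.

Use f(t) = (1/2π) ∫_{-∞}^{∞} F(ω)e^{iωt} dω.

f(t) = 4 e^{- \frac{8 t^{2}}{3}} \cos{\left(4 t \right)}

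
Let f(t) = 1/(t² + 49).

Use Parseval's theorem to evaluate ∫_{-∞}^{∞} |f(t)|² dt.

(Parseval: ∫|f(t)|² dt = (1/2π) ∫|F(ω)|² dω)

∫|f(t)|² dt = \frac{\pi}{686}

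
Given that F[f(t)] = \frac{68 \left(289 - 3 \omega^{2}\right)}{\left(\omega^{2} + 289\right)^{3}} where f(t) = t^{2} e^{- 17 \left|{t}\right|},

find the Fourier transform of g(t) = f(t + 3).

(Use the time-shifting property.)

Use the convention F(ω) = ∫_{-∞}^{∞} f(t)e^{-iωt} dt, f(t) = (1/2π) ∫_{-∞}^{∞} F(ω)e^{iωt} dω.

F[g](ω) = \frac{\left(19652 - 204 \omega^{2}\right) e^{3 i \omega}}{\left(\omega^{2} + 289\right)^{3}}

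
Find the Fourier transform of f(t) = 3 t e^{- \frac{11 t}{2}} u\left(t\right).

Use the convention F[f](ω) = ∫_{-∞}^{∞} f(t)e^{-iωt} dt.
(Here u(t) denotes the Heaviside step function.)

F(ω) = \frac{12}{\left(2 i \omega + 11\right)^{2}}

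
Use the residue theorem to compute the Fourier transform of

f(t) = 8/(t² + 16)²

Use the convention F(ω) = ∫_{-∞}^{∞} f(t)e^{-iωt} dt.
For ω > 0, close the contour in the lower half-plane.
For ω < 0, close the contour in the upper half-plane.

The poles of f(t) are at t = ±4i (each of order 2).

Let g(z) = f(z)e^{-iωz}; for large |z| the factor e^{-iωz} decays in the lower half-plane when ω > 0 and in the upper half-plane when ω < 0.

Case ω > 0 (lower half-plane, clockwise contour ⇒ F(ω) = -2πi·ΣRes):
  Res_{z = - 4 i} g(z) = \frac{i \left(4 \omega + 1\right) e^{- 4 \omega}}{32} (pole of order 2)
  F(ω) = -2πi·ΣRes = \frac{\pi \left(4 \omega + 1\right) e^{- 4 \omega}}{16}

Case ω < 0 (upper half-plane, counterclockwise contour ⇒ F(ω) = +2πi·ΣRes):
  Res_{z = 4 i} g(z) = \frac{i \left(4 \omega - 1\right) e^{4 \omega}}{32} (pole of order 2)
  F(ω) = 2πi·ΣRes = \frac{\pi \left(1 - 4 \omega\right) e^{4 \omega}}{16}

Both cases combine into a single formula in |ω|:

F(ω) = \frac{\pi \left(4 \left|{\omega}\right| + 1\right) e^{- 4 \left|{\omega}\right|}}{16}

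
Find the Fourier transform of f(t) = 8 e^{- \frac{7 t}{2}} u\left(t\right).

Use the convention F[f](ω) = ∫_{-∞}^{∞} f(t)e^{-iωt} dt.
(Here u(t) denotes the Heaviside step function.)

F(ω) = \frac{16}{2 i \omega + 7}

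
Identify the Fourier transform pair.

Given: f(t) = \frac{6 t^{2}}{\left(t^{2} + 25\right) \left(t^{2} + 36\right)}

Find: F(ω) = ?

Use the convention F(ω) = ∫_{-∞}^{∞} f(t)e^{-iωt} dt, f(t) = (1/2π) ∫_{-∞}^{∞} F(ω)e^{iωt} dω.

F(ω) = \frac{6 \pi \left(6 - 5 e^{\left|{\omega}\right|}\right) e^{- 6 \left|{\omega}\right|}}{11}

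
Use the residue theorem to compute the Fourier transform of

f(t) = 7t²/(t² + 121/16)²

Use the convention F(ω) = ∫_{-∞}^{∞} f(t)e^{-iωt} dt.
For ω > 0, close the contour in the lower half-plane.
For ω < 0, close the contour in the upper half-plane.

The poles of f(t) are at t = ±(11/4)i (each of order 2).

Let g(z) = f(z)e^{-iωz}; for large |z| the factor e^{-iωz} decays in the lower half-plane when ω > 0 and in the upper half-plane when ω < 0.

Case ω > 0 (lower half-plane, clockwise contour ⇒ F(ω) = -2πi·ΣRes):
  Res_{z = - \frac{11 i}{4}} g(z) = \frac{7 i \left(4 - 11 \omega\right) e^{- \frac{11 \omega}{4}}}{44} (pole of order 2)
  F(ω) = -2πi·ΣRes = \frac{7 \pi \left(4 - 11 \omega\right) e^{- \frac{11 \omega}{4}}}{22}

Case ω < 0 (upper half-plane, counterclockwise contour ⇒ F(ω) = +2πi·ΣRes):
  Res_{z = \frac{11 i}{4}} g(z) = \frac{7 i \left(- 11 \omega - 4\right) e^{\frac{11 \omega}{4}}}{44} (pole of order 2)
  F(ω) = 2πi·ΣRes = \frac{7 \pi \left(11 \omega + 4\right) e^{\frac{11 \omega}{4}}}{22}

Both cases combine into a single formula in |ω|:

F(ω) = \frac{7 \pi \left(4 - 11 \left|{\omega}\right|\right) e^{- \frac{11 \left|{\omega}\right|}{4}}}{22}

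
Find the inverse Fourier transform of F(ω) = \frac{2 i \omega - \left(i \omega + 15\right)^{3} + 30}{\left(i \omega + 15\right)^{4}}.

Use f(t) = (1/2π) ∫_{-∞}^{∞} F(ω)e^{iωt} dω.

f(t) = \left(t^{2} - 1\right) e^{- 15 t} u\left(t\right)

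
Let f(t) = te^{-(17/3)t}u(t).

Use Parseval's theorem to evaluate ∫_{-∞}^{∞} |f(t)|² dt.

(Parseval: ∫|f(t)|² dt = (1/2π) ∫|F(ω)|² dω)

∫|f(t)|² dt = \frac{27}{19652}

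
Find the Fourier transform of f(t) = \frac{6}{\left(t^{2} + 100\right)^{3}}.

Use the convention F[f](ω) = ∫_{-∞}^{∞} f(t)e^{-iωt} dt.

F(ω) = \frac{3 \pi \left(100 \omega^{2} + 30 \left|{\omega}\right| + 3\right) e^{- 10 \left|{\omega}\right|}}{400000}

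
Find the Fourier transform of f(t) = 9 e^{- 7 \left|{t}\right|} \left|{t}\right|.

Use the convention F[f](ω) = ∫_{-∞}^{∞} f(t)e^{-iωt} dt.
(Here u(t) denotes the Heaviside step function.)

F(ω) = \frac{18 \left(49 - \omega^{2}\right)}{\left(\omega^{2} + 49\right)^{2}}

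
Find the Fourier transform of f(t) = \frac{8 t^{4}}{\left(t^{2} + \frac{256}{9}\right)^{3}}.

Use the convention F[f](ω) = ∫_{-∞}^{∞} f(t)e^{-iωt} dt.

F(ω) = \frac{\pi \left(256 \omega^{2} - 240 \left|{\omega}\right| + 27\right) e^{- \frac{16 \left|{\omega}\right|}{3}}}{48}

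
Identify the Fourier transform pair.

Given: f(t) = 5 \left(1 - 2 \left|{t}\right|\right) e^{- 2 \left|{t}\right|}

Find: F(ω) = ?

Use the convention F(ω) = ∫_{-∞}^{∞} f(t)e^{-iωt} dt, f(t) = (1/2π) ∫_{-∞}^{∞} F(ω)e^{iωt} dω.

F(ω) = \frac{40 \omega^{2}}{\left(\omega^{2} + 4\right)^{2}}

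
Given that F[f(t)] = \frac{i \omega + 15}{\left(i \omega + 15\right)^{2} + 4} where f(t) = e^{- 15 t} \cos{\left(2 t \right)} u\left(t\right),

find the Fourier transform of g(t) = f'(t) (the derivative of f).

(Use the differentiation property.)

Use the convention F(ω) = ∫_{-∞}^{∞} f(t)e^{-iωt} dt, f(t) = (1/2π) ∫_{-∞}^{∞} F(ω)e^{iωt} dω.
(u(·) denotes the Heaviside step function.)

F[g](ω) = \frac{i \omega \left(i \omega + 15\right)}{\left(i \omega + 15\right)^{2} + 4}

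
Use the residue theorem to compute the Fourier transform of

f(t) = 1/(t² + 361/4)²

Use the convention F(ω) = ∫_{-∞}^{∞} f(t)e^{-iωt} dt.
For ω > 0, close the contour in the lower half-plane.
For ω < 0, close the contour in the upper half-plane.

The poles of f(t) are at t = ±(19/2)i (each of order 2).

Let g(z) = f(z)e^{-iωz}; for large |z| the factor e^{-iωz} decays in the lower half-plane when ω > 0 and in the upper half-plane when ω < 0.

Case ω > 0 (lower half-plane, clockwise contour ⇒ F(ω) = -2πi·ΣRes):
  Res_{z = - \frac{19 i}{2}} g(z) = \frac{i \left(19 \omega + 2\right) e^{- \frac{19 \omega}{2}}}{6859} (pole of order 2)
  F(ω) = -2πi·ΣRes = \frac{2 \pi \left(19 \omega + 2\right) e^{- \frac{19 \omega}{2}}}{6859}

Case ω < 0 (upper half-plane, counterclockwise contour ⇒ F(ω) = +2πi·ΣRes):
  Res_{z = \frac{19 i}{2}} g(z) = \frac{i \left(19 \omega - 2\right) e^{\frac{19 \omega}{2}}}{6859} (pole of order 2)
  F(ω) = 2πi·ΣRes = \frac{2 \pi \left(2 - 19 \omega\right) e^{\frac{19 \omega}{2}}}{6859}

Both cases combine into a single formula in |ω|:

F(ω) = \frac{2 \pi \left(19 \left|{\omega}\right| + 2\right) e^{- \frac{19 \left|{\omega}\right|}{2}}}{6859}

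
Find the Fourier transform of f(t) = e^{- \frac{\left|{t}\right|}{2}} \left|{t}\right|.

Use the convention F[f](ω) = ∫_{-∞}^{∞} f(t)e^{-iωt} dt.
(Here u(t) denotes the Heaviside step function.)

F(ω) = \frac{8 \left(1 - 4 \omega^{2}\right)}{\left(4 \omega^{2} + 1\right)^{2}}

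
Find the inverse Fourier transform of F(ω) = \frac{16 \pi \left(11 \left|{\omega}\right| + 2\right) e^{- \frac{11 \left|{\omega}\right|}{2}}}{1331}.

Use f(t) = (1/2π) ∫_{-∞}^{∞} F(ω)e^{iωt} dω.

f(t) = \frac{8}{\left(t^{2} + \frac{121}{4}\right)^{2}}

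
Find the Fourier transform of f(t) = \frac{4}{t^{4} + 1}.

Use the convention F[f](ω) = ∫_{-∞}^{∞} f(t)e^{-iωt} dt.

F(ω) = 4 \pi e^{- \frac{\sqrt{2} \left|{\omega}\right|}{2}} \sin{\left(\frac{\sqrt{2} \left|{\omega}\right|}{2} + \frac{\pi}{4} \right)}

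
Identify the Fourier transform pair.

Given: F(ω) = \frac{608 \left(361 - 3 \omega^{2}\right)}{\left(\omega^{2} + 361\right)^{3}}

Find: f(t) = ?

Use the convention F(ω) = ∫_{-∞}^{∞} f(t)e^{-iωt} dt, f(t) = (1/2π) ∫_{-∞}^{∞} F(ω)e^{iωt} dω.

f(t) = 8 t^{2} e^{- 19 \left|{t}\right|}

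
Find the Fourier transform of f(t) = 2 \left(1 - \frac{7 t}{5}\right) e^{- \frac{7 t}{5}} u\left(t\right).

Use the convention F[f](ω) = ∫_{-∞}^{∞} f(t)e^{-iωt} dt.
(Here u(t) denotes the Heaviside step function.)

F(ω) = \frac{50 i \omega}{- 25 \omega^{2} + 70 i \omega + 49}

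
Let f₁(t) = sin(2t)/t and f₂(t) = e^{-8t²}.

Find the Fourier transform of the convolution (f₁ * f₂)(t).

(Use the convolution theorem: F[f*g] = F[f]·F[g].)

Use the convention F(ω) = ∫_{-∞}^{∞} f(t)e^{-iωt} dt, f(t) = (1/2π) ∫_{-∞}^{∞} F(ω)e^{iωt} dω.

F[f₁*f₂](ω) = \begin{cases} \frac{\sqrt{2} \pi^{\frac{3}{2}} e^{- \frac{\omega^{2}}{32}}}{4} & \text{for}\: \omega > -2 \wedge \omega < 2 \\0 & \text{otherwise} \end{cases}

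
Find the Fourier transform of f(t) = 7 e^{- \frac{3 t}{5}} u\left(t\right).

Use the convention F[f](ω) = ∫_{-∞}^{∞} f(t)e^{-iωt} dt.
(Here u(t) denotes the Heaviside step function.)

F(ω) = \frac{35}{5 i \omega + 3}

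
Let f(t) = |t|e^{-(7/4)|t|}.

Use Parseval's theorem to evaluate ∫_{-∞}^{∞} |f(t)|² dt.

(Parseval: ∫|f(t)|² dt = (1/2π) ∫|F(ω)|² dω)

∫|f(t)|² dt = \frac{32}{343}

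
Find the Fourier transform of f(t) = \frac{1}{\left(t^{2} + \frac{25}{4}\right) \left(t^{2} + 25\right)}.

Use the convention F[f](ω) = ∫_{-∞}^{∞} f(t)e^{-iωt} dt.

F(ω) = - \frac{4 \pi e^{- 5 \left|{\omega}\right|}}{375} + \frac{8 \pi e^{- \frac{5 \left|{\omega}\right|}{2}}}{375}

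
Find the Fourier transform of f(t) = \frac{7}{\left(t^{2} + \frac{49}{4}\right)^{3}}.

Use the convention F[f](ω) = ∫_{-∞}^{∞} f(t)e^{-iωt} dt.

F(ω) = \frac{\pi \left(49 \omega^{2} + 42 \left|{\omega}\right| + 12\right) e^{- \frac{7 \left|{\omega}\right|}{2}}}{2401}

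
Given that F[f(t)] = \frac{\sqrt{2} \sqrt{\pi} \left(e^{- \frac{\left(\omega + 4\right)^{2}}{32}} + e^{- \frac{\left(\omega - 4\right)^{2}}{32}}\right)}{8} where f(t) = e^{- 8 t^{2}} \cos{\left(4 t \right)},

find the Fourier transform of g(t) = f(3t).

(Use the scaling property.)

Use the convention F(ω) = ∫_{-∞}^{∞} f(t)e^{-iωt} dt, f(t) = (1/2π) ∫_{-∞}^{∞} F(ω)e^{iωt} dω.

F[g](ω) = \frac{\sqrt{2} \sqrt{\pi} \left(e^{\frac{\omega}{6}} + 1\right) e^{- \frac{\omega^{2}}{288} - \frac{\omega}{12} - \frac{1}{2}}}{24}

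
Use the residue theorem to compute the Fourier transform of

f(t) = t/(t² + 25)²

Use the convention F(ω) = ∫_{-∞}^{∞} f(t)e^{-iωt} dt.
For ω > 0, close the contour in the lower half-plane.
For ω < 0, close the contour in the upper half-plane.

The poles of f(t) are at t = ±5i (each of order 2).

Let g(z) = f(z)e^{-iωz}; for large |z| the factor e^{-iωz} decays in the lower half-plane when ω > 0 and in the upper half-plane when ω < 0.

Case ω > 0 (lower half-plane, clockwise contour ⇒ F(ω) = -2πi·ΣRes):
  Res_{z = - 5 i} g(z) = \frac{\omega e^{- 5 \omega}}{20} (pole of order 2)
  F(ω) = -2πi·ΣRes = - \frac{i \pi \omega e^{- 5 \omega}}{10}

Case ω < 0 (upper half-plane, counterclockwise contour ⇒ F(ω) = +2πi·ΣRes):
  Res_{z = 5 i} g(z) = - \frac{\omega e^{5 \omega}}{20} (pole of order 2)
  F(ω) = 2πi·ΣRes = - \frac{i \pi \omega e^{5 \omega}}{10}

Both cases combine into a single formula in |ω|:

F(ω) = - \frac{i \pi \omega e^{- 5 \left|{\omega}\right|}}{10}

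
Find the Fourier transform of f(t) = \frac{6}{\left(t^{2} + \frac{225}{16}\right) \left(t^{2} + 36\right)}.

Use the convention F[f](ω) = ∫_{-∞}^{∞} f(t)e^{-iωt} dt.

F(ω) = - \frac{16 \pi e^{- 6 \left|{\omega}\right|}}{351} + \frac{128 \pi e^{- \frac{15 \left|{\omega}\right|}{4}}}{1755}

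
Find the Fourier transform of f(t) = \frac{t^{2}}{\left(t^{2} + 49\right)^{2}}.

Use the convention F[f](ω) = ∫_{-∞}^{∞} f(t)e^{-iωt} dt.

F(ω) = \frac{\pi \left(1 - 7 \left|{\omega}\right|\right) e^{- 7 \left|{\omega}\right|}}{14}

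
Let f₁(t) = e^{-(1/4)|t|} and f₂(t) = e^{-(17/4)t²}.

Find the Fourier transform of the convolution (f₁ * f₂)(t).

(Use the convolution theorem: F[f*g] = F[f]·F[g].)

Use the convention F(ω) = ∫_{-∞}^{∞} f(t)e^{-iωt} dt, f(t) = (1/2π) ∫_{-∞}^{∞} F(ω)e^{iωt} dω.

F[f₁*f₂](ω) = \frac{16 \sqrt{17} \sqrt{\pi} e^{- \frac{\omega^{2}}{17}}}{17 \left(16 \omega^{2} + 1\right)}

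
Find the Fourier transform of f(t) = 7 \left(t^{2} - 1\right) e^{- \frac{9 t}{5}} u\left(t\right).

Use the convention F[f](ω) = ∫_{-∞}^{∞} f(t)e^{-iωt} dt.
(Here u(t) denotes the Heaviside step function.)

F(ω) = \frac{35 \left(250 i \omega - \left(5 i \omega + 9\right)^{3} + 450\right)}{\left(5 i \omega + 9\right)^{4}}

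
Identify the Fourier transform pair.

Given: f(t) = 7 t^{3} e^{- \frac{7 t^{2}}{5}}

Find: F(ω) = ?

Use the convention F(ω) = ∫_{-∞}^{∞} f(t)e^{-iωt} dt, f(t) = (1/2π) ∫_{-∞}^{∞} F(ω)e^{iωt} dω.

F(ω) = \frac{25 \sqrt{35} i \sqrt{\pi} \omega \left(5 \omega^{2} - 42\right) e^{- \frac{5 \omega^{2}}{28}}}{2744}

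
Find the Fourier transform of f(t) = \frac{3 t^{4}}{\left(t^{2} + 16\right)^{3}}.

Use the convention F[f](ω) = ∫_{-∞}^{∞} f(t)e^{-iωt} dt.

F(ω) = \frac{3 \pi \left(16 \omega^{2} - 20 \left|{\omega}\right| + 3\right) e^{- 4 \left|{\omega}\right|}}{32}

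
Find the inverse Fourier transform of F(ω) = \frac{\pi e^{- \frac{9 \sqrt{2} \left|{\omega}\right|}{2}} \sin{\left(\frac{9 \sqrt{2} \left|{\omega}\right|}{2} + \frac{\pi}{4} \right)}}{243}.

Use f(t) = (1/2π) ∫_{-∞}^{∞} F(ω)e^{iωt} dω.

f(t) = \frac{3}{t^{4} + 6561}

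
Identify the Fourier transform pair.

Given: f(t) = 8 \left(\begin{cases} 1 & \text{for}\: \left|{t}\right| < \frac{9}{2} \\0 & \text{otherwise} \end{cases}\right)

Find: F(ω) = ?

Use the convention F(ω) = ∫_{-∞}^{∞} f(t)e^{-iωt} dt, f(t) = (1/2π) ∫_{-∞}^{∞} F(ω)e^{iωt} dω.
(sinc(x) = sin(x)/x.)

F(ω) = 72 \operatorname{sinc}{\left(\frac{9 \omega}{2} \right)}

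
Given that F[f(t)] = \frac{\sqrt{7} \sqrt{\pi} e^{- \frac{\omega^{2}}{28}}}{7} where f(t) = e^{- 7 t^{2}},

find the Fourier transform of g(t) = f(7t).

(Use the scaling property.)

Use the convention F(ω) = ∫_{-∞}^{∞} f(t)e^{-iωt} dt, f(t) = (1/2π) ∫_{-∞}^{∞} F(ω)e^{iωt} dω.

F[g](ω) = \frac{\sqrt{7} \sqrt{\pi} e^{- \frac{\omega^{2}}{1372}}}{49}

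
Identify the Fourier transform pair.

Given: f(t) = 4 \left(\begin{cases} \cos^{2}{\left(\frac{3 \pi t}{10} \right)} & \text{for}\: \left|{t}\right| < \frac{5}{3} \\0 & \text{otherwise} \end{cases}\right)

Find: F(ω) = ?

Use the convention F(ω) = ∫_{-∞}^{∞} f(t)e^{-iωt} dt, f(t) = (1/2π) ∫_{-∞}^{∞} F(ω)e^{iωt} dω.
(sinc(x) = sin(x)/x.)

F(ω) = - \frac{60 \pi^{2} \operatorname{sinc}{\left(\frac{5 \omega}{3} \right)}}{25 \omega^{2} - 9 \pi^{2}}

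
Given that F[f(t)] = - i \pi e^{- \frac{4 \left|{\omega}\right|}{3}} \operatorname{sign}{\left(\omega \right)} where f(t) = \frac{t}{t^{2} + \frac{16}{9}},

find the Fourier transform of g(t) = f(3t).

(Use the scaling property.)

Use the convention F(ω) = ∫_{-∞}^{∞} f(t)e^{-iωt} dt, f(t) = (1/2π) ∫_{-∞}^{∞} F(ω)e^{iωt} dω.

F[g](ω) = - \frac{i \pi e^{- \frac{4 \left|{\omega}\right|}{9}} \operatorname{sign}{\left(\omega \right)}}{3}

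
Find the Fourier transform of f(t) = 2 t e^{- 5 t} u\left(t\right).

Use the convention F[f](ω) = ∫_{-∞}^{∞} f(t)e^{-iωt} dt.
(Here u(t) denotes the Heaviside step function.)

F(ω) = \frac{2}{\left(i \omega + 5\right)^{2}}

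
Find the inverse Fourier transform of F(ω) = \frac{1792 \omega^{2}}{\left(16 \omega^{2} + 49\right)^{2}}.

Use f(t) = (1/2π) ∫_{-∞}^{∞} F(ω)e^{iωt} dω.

f(t) = \left(1 - \frac{7 \left|{t}\right|}{4}\right) e^{- \frac{7 \left|{t}\right|}{4}}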